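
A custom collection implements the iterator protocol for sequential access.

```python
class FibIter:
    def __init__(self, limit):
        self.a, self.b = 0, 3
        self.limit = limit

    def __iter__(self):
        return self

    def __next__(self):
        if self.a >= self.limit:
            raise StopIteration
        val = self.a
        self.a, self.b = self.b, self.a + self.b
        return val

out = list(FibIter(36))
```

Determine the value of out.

Step 1: Fibonacci-like sequence (a=0, b=3) until >= 36:
  Yield 0, then a,b = 3,3
  Yield 3, then a,b = 3,6
  Yield 3, then a,b = 6,9
  Yield 6, then a,b = 9,15
  Yield 9, then a,b = 15,24
  Yield 15, then a,b = 24,39
  Yield 24, then a,b = 39,63
Step 2: 39 >= 36, stop.
Therefore out = [0, 3, 3, 6, 9, 15, 24].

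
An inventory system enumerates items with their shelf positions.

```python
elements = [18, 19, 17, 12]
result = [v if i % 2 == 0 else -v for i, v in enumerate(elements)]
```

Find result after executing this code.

Step 1: For each (i, v), keep v if i is even, negate if odd:
  i=0 (even): keep 18
  i=1 (odd): negate to -19
  i=2 (even): keep 17
  i=3 (odd): negate to -12
Therefore result = [18, -19, 17, -12].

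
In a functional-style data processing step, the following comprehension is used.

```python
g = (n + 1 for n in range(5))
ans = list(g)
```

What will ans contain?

Step 1: For each n in range(5), compute n+1:
  n=0: 0+1 = 1
  n=1: 1+1 = 2
  n=2: 2+1 = 3
  n=3: 3+1 = 4
  n=4: 4+1 = 5
Therefore ans = [1, 2, 3, 4, 5].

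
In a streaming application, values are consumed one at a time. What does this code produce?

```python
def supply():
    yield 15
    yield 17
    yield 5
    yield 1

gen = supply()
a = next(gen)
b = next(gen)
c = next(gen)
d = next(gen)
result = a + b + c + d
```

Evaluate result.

Step 1: Create generator and consume all values:
  a = next(gen) = 15
  b = next(gen) = 17
  c = next(gen) = 5
  d = next(gen) = 1
Step 2: result = 15 + 17 + 5 + 1 = 38.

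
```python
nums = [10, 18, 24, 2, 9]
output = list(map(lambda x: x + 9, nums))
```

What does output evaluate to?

Step 1: Apply lambda x: x + 9 to each element:
  10 -> 19
  18 -> 27
  24 -> 33
  2 -> 11
  9 -> 18
Therefore output = [19, 27, 33, 11, 18].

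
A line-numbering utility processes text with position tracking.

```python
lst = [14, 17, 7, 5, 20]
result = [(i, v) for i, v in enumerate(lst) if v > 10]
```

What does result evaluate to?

Step 1: Filter enumerate([14, 17, 7, 5, 20]) keeping v > 10:
  (0, 14): 14 > 10, included
  (1, 17): 17 > 10, included
  (2, 7): 7 <= 10, excluded
  (3, 5): 5 <= 10, excluded
  (4, 20): 20 > 10, included
Therefore result = [(0, 14), (1, 17), (4, 20)].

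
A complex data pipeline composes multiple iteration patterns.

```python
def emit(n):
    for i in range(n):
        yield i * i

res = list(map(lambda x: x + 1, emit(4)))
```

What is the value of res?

Step 1: emit(4) yields squares: [0, 1, 4, 9].
Step 2: map adds 1 to each: [1, 2, 5, 10].
Therefore res = [1, 2, 5, 10].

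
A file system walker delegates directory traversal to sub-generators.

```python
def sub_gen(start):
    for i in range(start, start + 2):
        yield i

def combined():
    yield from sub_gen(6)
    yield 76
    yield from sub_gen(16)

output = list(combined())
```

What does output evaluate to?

Step 1: combined() delegates to sub_gen(6):
  yield 6
  yield 7
Step 2: yield 76
Step 3: Delegates to sub_gen(16):
  yield 16
  yield 17
Therefore output = [6, 7, 76, 16, 17].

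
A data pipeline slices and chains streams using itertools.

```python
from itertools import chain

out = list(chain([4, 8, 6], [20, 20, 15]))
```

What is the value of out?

Step 1: chain() concatenates iterables: [4, 8, 6] + [20, 20, 15].
Therefore out = [4, 8, 6, 20, 20, 15].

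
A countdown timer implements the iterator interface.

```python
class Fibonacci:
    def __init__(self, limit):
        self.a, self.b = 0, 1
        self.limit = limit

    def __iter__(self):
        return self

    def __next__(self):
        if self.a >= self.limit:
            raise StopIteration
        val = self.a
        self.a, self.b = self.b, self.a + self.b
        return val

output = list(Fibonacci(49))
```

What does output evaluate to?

Step 1: Fibonacci-like sequence (a=0, b=1) until >= 49:
  Yield 0, then a,b = 1,1
  Yield 1, then a,b = 1,2
  Yield 1, then a,b = 2,3
  Yield 2, then a,b = 3,5
  Yield 3, then a,b = 5,8
  Yield 5, then a,b = 8,13
  Yield 8, then a,b = 13,21
  Yield 13, then a,b = 21,34
  Yield 21, then a,b = 34,55
  Yield 34, then a,b = 55,89
Step 2: 55 >= 49, stop.
Therefore output = [0, 1, 1, 2, 3, 5, 8, 13, 21, 34].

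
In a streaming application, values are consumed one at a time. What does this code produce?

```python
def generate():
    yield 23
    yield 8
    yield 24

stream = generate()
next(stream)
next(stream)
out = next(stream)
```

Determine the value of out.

Step 1: generate() creates a generator.
Step 2: next(stream) yields 23 (consumed and discarded).
Step 3: next(stream) yields 8 (consumed and discarded).
Step 4: next(stream) yields 24, assigned to out.
Therefore out = 24.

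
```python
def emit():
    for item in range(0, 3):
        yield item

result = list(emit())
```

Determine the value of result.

Step 1: The generator yields each value from range(0, 3).
Step 2: list() consumes all yields: [0, 1, 2].
Therefore result = [0, 1, 2].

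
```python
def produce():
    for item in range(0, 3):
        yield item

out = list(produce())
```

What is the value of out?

Step 1: The generator yields each value from range(0, 3).
Step 2: list() consumes all yields: [0, 1, 2].
Therefore out = [0, 1, 2].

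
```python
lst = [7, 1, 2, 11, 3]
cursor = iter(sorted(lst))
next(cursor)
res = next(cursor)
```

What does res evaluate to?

Step 1: sorted([7, 1, 2, 11, 3]) = [1, 2, 3, 7, 11].
Step 2: Create iterator and skip 1 elements.
Step 3: next() returns 2.
Therefore res = 2.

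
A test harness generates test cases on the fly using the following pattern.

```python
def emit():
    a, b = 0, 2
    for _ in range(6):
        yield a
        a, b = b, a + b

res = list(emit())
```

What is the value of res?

Step 1: Fibonacci-like sequence starting with a=0, b=2:
  Iteration 1: yield a=0, then a,b = 2,2
  Iteration 2: yield a=2, then a,b = 2,4
  Iteration 3: yield a=2, then a,b = 4,6
  Iteration 4: yield a=4, then a,b = 6,10
  Iteration 5: yield a=6, then a,b = 10,16
  Iteration 6: yield a=10, then a,b = 16,26
Therefore res = [0, 2, 2, 4, 6, 10].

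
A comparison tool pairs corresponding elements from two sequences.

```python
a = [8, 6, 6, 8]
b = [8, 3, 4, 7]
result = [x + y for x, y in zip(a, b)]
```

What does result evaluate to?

Step 1: Add corresponding elements:
  8 + 8 = 16
  6 + 3 = 9
  6 + 4 = 10
  8 + 7 = 15
Therefore result = [16, 9, 10, 15].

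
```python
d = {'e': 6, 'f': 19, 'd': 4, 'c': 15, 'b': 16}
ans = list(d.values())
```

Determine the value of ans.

Step 1: d.values() returns the dictionary values in insertion order.
Therefore ans = [6, 19, 4, 15, 16].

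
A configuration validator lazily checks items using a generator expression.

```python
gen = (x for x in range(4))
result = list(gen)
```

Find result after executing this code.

Step 1: Generator expression iterates range(4): [0, 1, 2, 3].
Step 2: list() collects all values.
Therefore result = [0, 1, 2, 3].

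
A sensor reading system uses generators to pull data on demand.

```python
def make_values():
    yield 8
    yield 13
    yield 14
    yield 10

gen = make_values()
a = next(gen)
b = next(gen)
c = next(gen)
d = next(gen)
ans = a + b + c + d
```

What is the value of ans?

Step 1: Create generator and consume all values:
  a = next(gen) = 8
  b = next(gen) = 13
  c = next(gen) = 14
  d = next(gen) = 10
Step 2: ans = 8 + 13 + 14 + 10 = 45.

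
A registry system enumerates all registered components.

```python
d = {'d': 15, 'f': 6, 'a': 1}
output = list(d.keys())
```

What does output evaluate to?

Step 1: d.keys() returns the dictionary keys in insertion order.
Therefore output = ['d', 'f', 'a'].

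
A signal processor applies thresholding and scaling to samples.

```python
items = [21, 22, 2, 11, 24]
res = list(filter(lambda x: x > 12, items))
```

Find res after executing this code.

Step 1: Filter elements > 12:
  21: kept
  22: kept
  2: removed
  11: removed
  24: kept
Therefore res = [21, 22, 24].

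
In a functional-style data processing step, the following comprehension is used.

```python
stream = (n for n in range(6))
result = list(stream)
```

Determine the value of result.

Step 1: Generator expression iterates range(6): [0, 1, 2, 3, 4, 5].
Step 2: list() collects all values.
Therefore result = [0, 1, 2, 3, 4, 5].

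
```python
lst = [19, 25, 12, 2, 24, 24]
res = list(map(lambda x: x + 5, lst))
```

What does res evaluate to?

Step 1: Apply lambda x: x + 5 to each element:
  19 -> 24
  25 -> 30
  12 -> 17
  2 -> 7
  24 -> 29
  24 -> 29
Therefore res = [24, 30, 17, 7, 29, 29].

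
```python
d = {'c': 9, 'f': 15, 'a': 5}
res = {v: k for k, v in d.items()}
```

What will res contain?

Step 1: Invert dict (swap keys and values):
  'c': 9 -> 9: 'c'
  'f': 15 -> 15: 'f'
  'a': 5 -> 5: 'a'
Therefore res = {9: 'c', 15: 'f', 5: 'a'}.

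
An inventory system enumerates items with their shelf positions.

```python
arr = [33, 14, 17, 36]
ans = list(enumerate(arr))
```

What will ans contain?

Step 1: enumerate pairs each element with its index:
  (0, 33)
  (1, 14)
  (2, 17)
  (3, 36)
Therefore ans = [(0, 33), (1, 14), (2, 17), (3, 36)].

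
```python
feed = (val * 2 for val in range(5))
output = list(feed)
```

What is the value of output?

Step 1: For each val in range(5), compute val*2:
  val=0: 0*2 = 0
  val=1: 1*2 = 2
  val=2: 2*2 = 4
  val=3: 3*2 = 6
  val=4: 4*2 = 8
Therefore output = [0, 2, 4, 6, 8].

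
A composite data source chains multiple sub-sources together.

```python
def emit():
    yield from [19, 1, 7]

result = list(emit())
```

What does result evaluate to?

Step 1: yield from delegates to the iterable, yielding each element.
Step 2: Collected values: [19, 1, 7].
Therefore result = [19, 1, 7].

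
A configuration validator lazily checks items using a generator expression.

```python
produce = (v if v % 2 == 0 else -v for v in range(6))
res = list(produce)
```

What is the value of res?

Step 1: For each v in range(6), yield v if even, else -v:
  v=0: even, yield 0
  v=1: odd, yield -1
  v=2: even, yield 2
  v=3: odd, yield -3
  v=4: even, yield 4
  v=5: odd, yield -5
Therefore res = [0, -1, 2, -3, 4, -5].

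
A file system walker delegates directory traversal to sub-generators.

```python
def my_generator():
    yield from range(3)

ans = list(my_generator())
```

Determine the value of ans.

Step 1: yield from delegates to the iterable, yielding each element.
Step 2: Collected values: [0, 1, 2].
Therefore ans = [0, 1, 2].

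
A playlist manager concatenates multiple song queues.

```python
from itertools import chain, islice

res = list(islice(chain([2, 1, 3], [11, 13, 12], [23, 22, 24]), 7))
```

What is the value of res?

Step 1: chain([2, 1, 3], [11, 13, 12], [23, 22, 24]) = [2, 1, 3, 11, 13, 12, 23, 22, 24].
Step 2: islice takes first 7 elements: [2, 1, 3, 11, 13, 12, 23].
Therefore res = [2, 1, 3, 11, 13, 12, 23].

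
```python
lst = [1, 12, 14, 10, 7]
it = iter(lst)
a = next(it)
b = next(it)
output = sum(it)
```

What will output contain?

Step 1: Create iterator over [1, 12, 14, 10, 7].
Step 2: a = next() = 1, b = next() = 12.
Step 3: sum() of remaining [14, 10, 7] = 31.
Therefore output = 31.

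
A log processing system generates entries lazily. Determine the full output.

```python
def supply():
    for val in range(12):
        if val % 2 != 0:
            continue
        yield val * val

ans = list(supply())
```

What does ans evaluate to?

Step 1: Only yield val**2 when val is divisible by 2:
  val=0: 0 % 2 == 0, yield 0**2 = 0
  val=2: 2 % 2 == 0, yield 2**2 = 4
  val=4: 4 % 2 == 0, yield 4**2 = 16
  val=6: 6 % 2 == 0, yield 6**2 = 36
  val=8: 8 % 2 == 0, yield 8**2 = 64
  val=10: 10 % 2 == 0, yield 10**2 = 100
Therefore ans = [0, 4, 16, 36, 64, 100].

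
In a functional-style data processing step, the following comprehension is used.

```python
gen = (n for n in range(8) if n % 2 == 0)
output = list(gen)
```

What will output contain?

Step 1: Filter range(8) keeping only even values:
  n=0: even, included
  n=1: odd, excluded
  n=2: even, included
  n=3: odd, excluded
  n=4: even, included
  n=5: odd, excluded
  n=6: even, included
  n=7: odd, excluded
Therefore output = [0, 2, 4, 6].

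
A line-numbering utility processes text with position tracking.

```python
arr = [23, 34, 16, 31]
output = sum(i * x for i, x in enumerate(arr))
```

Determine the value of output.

Step 1: Compute i * x for each (i, x) in enumerate([23, 34, 16, 31]):
  i=0, x=23: 0*23 = 0
  i=1, x=34: 1*34 = 34
  i=2, x=16: 2*16 = 32
  i=3, x=31: 3*31 = 93
Step 2: sum = 0 + 34 + 32 + 93 = 159.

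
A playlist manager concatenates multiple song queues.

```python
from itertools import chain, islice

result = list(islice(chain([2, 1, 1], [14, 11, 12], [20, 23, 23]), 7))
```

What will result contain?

Step 1: chain([2, 1, 1], [14, 11, 12], [20, 23, 23]) = [2, 1, 1, 14, 11, 12, 20, 23, 23].
Step 2: islice takes first 7 elements: [2, 1, 1, 14, 11, 12, 20].
Therefore result = [2, 1, 1, 14, 11, 12, 20].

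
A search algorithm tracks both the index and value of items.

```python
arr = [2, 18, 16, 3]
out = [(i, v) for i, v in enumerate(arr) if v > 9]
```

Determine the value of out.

Step 1: Filter enumerate([2, 18, 16, 3]) keeping v > 9:
  (0, 2): 2 <= 9, excluded
  (1, 18): 18 > 9, included
  (2, 16): 16 > 9, included
  (3, 3): 3 <= 9, excluded
Therefore out = [(1, 18), (2, 16)].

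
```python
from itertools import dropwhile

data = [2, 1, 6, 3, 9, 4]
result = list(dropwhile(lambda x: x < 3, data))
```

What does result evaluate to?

Step 1: dropwhile drops elements while < 3:
  2 < 3: dropped
  1 < 3: dropped
  6: kept (dropping stopped)
Step 2: Remaining elements kept regardless of condition.
Therefore result = [6, 3, 9, 4].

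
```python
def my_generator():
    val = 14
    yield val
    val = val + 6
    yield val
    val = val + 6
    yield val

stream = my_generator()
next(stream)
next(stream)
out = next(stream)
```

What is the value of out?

Step 1: Trace through generator execution:
  Yield 1: val starts at 14, yield 14
  Yield 2: val = 14 + 6 = 20, yield 20
  Yield 3: val = 20 + 6 = 26, yield 26
Step 2: First next() gets 14, second next() gets the second value, third next() yields 26.
Therefore out = 26.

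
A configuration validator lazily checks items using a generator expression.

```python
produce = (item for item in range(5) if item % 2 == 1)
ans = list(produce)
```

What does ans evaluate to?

Step 1: Filter range(5) keeping only odd values:
  item=0: even, excluded
  item=1: odd, included
  item=2: even, excluded
  item=3: odd, included
  item=4: even, excluded
Therefore ans = [1, 3].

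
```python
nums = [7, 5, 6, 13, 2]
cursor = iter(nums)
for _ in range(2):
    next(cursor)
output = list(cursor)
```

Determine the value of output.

Step 1: Create iterator over [7, 5, 6, 13, 2].
Step 2: Advance 2 positions (consuming [7, 5]).
Step 3: list() collects remaining elements: [6, 13, 2].
Therefore output = [6, 13, 2].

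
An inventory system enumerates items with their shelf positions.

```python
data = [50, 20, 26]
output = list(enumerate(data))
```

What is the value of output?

Step 1: enumerate pairs each element with its index:
  (0, 50)
  (1, 20)
  (2, 26)
Therefore output = [(0, 50), (1, 20), (2, 26)].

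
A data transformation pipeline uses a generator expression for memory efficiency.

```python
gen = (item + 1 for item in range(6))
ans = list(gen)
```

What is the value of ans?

Step 1: For each item in range(6), compute item+1:
  item=0: 0+1 = 1
  item=1: 1+1 = 2
  item=2: 2+1 = 3
  item=3: 3+1 = 4
  item=4: 4+1 = 5
  item=5: 5+1 = 6
Therefore ans = [1, 2, 3, 4, 5, 6].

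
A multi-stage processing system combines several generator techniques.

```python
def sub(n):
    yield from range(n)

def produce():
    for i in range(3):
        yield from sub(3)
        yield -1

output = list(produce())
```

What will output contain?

Step 1: For each i in range(3):
  i=0: yield from sub(3) -> [0, 1, 2], then yield -1
  i=1: yield from sub(3) -> [0, 1, 2], then yield -1
  i=2: yield from sub(3) -> [0, 1, 2], then yield -1
Therefore output = [0, 1, 2, -1, 0, 1, 2, -1, 0, 1, 2, -1].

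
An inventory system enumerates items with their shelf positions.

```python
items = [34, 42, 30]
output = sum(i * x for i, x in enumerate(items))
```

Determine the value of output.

Step 1: Compute i * x for each (i, x) in enumerate([34, 42, 30]):
  i=0, x=34: 0*34 = 0
  i=1, x=42: 1*42 = 42
  i=2, x=30: 2*30 = 60
Step 2: sum = 0 + 42 + 60 = 102.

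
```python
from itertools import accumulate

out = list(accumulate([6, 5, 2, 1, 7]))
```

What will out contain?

Step 1: accumulate computes running sums:
  + 6 = 6
  + 5 = 11
  + 2 = 13
  + 1 = 14
  + 7 = 21
Therefore out = [6, 11, 13, 14, 21].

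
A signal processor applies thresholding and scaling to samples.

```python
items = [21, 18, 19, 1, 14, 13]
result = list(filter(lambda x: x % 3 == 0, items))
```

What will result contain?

Step 1: Filter elements divisible by 3:
  21 % 3 = 0: kept
  18 % 3 = 0: kept
  19 % 3 = 1: removed
  1 % 3 = 1: removed
  14 % 3 = 2: removed
  13 % 3 = 1: removed
Therefore result = [21, 18].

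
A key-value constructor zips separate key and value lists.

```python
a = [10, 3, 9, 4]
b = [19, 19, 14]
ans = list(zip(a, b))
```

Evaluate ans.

Step 1: zip stops at shortest (len(a)=4, len(b)=3):
  Index 0: (10, 19)
  Index 1: (3, 19)
  Index 2: (9, 14)
Step 2: Last element of a (4) has no pair, dropped.
Therefore ans = [(10, 19), (3, 19), (9, 14)].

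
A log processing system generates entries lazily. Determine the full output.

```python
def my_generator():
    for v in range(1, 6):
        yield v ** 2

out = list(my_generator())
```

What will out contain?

Step 1: For each v in range(1, 6), yield v**2:
  v=1: yield 1**2 = 1
  v=2: yield 2**2 = 4
  v=3: yield 3**2 = 9
  v=4: yield 4**2 = 16
  v=5: yield 5**2 = 25
Therefore out = [1, 4, 9, 16, 25].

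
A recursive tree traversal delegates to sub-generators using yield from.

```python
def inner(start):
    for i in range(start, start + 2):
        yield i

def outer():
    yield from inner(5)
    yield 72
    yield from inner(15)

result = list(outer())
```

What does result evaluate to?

Step 1: outer() delegates to inner(5):
  yield 5
  yield 6
Step 2: yield 72
Step 3: Delegates to inner(15):
  yield 15
  yield 16
Therefore result = [5, 6, 72, 15, 16].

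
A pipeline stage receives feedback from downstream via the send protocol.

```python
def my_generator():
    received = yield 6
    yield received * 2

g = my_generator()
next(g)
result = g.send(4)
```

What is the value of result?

Step 1: next(g) advances to first yield, producing 6.
Step 2: send(4) resumes, received = 4.
Step 3: yield received * 2 = 4 * 2 = 8.
Therefore result = 8.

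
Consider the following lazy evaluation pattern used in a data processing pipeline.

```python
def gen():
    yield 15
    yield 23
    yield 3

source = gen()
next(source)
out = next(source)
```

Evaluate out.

Step 1: gen() creates a generator.
Step 2: next(source) yields 15 (consumed and discarded).
Step 3: next(source) yields 23, assigned to out.
Therefore out = 23.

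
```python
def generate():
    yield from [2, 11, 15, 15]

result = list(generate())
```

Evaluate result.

Step 1: yield from delegates to the iterable, yielding each element.
Step 2: Collected values: [2, 11, 15, 15].
Therefore result = [2, 11, 15, 15].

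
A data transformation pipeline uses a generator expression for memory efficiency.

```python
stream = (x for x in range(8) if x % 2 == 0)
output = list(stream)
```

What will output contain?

Step 1: Filter range(8) keeping only even values:
  x=0: even, included
  x=1: odd, excluded
  x=2: even, included
  x=3: odd, excluded
  x=4: even, included
  x=5: odd, excluded
  x=6: even, included
  x=7: odd, excluded
Therefore output = [0, 2, 4, 6].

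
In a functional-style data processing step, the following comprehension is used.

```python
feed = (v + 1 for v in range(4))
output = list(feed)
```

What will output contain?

Step 1: For each v in range(4), compute v+1:
  v=0: 0+1 = 1
  v=1: 1+1 = 2
  v=2: 2+1 = 3
  v=3: 3+1 = 4
Therefore output = [1, 2, 3, 4].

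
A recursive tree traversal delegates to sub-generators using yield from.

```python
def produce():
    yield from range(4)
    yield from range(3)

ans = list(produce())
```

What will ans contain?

Step 1: Trace yields in order:
  yield 0
  yield 1
  yield 2
  yield 3
  yield 0
  yield 1
  yield 2
Therefore ans = [0, 1, 2, 3, 0, 1, 2].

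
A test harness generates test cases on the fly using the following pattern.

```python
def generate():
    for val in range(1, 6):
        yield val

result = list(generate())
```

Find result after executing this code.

Step 1: The generator yields each value from range(1, 6).
Step 2: list() consumes all yields: [1, 2, 3, 4, 5].
Therefore result = [1, 2, 3, 4, 5].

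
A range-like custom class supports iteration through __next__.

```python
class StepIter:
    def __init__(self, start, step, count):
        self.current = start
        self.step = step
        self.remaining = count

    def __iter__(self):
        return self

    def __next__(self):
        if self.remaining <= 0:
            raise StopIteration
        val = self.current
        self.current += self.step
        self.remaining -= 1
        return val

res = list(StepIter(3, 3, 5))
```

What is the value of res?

Step 1: StepIter starts at 3, increments by 3, for 5 steps:
  Yield 3, then current += 3
  Yield 6, then current += 3
  Yield 9, then current += 3
  Yield 12, then current += 3
  Yield 15, then current += 3
Therefore res = [3, 6, 9, 12, 15].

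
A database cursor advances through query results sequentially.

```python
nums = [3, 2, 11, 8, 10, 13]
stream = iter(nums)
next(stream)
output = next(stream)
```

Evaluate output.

Step 1: Create iterator over [3, 2, 11, 8, 10, 13].
Step 2: next() consumes 3.
Step 3: next() returns 2.
Therefore output = 2.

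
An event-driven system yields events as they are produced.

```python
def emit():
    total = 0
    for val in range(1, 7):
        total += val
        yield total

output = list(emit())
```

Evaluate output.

Step 1: Generator accumulates running sum:
  val=1: total = 1, yield 1
  val=2: total = 3, yield 3
  val=3: total = 6, yield 6
  val=4: total = 10, yield 10
  val=5: total = 15, yield 15
  val=6: total = 21, yield 21
Therefore output = [1, 3, 6, 10, 15, 21].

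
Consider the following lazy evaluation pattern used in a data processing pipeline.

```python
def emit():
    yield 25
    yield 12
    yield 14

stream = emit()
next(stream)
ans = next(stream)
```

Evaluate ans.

Step 1: emit() creates a generator.
Step 2: next(stream) yields 25 (consumed and discarded).
Step 3: next(stream) yields 12, assigned to ans.
Therefore ans = 12.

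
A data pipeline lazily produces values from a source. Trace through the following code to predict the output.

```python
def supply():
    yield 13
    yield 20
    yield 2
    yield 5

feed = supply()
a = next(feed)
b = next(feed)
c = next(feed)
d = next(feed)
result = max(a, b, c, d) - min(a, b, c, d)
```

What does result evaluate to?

Step 1: Create generator and consume all values:
  a = next(feed) = 13
  b = next(feed) = 20
  c = next(feed) = 2
  d = next(feed) = 5
Step 2: max = 20, min = 2, result = 20 - 2 = 18.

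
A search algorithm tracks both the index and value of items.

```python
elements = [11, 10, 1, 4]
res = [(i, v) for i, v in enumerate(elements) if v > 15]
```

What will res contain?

Step 1: Filter enumerate([11, 10, 1, 4]) keeping v > 15:
  (0, 11): 11 <= 15, excluded
  (1, 10): 10 <= 15, excluded
  (2, 1): 1 <= 15, excluded
  (3, 4): 4 <= 15, excluded
Therefore res = [].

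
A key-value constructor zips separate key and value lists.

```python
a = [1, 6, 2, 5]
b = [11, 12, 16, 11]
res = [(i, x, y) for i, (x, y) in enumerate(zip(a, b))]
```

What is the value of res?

Step 1: enumerate(zip(a, b)) gives index with paired elements:
  i=0: (1, 11)
  i=1: (6, 12)
  i=2: (2, 16)
  i=3: (5, 11)
Therefore res = [(0, 1, 11), (1, 6, 12), (2, 2, 16), (3, 5, 11)].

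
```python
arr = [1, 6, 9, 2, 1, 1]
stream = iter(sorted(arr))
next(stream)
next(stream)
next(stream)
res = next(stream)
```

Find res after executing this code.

Step 1: sorted([1, 6, 9, 2, 1, 1]) = [1, 1, 1, 2, 6, 9].
Step 2: Create iterator and skip 3 elements.
Step 3: next() returns 2.
Therefore res = 2.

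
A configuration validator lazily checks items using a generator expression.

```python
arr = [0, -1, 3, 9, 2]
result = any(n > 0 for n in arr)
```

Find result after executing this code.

Step 1: Check n > 0 for each element in [0, -1, 3, 9, 2]:
  0 > 0: False
  -1 > 0: False
  3 > 0: True
  9 > 0: True
  2 > 0: True
Step 2: any() returns True.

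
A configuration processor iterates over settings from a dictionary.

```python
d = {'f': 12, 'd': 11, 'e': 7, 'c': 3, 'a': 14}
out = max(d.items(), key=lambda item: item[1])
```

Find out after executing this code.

Step 1: Find item with maximum value:
  ('f', 12)
  ('d', 11)
  ('e', 7)
  ('c', 3)
  ('a', 14)
Step 2: Maximum value is 14 at key 'a'.
Therefore out = ('a', 14).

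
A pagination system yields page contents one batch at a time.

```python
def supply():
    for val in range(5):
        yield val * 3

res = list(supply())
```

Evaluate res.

Step 1: For each val in range(5), yield val * 3:
  val=0: yield 0 * 3 = 0
  val=1: yield 1 * 3 = 3
  val=2: yield 2 * 3 = 6
  val=3: yield 3 * 3 = 9
  val=4: yield 4 * 3 = 12
Therefore res = [0, 3, 6, 9, 12].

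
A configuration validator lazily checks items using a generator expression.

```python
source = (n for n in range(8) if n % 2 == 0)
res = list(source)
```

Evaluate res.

Step 1: Filter range(8) keeping only even values:
  n=0: even, included
  n=1: odd, excluded
  n=2: even, included
  n=3: odd, excluded
  n=4: even, included
  n=5: odd, excluded
  n=6: even, included
  n=7: odd, excluded
Therefore res = [0, 2, 4, 6].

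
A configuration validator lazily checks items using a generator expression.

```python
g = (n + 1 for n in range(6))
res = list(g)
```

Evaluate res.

Step 1: For each n in range(6), compute n+1:
  n=0: 0+1 = 1
  n=1: 1+1 = 2
  n=2: 2+1 = 3
  n=3: 3+1 = 4
  n=4: 4+1 = 5
  n=5: 5+1 = 6
Therefore res = [1, 2, 3, 4, 5, 6].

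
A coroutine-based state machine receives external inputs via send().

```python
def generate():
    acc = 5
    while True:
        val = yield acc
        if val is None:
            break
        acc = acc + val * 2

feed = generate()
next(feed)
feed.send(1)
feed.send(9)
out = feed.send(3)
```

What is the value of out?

Step 1: next() -> yield acc=5.
Step 2: send(1) -> val=1, acc = 5 + 1*2 = 7, yield 7.
Step 3: send(9) -> val=9, acc = 7 + 9*2 = 25, yield 25.
Step 4: send(3) -> val=3, acc = 25 + 3*2 = 31, yield 31.
Therefore out = 31.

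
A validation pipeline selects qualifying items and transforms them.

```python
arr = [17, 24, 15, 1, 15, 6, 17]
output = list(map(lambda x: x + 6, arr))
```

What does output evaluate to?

Step 1: Apply lambda x: x + 6 to each element:
  17 -> 23
  24 -> 30
  15 -> 21
  1 -> 7
  15 -> 21
  6 -> 12
  17 -> 23
Therefore output = [23, 30, 21, 7, 21, 12, 23].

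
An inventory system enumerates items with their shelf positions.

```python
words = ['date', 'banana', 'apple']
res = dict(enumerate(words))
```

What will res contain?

Step 1: enumerate pairs indices with words:
  0 -> 'date'
  1 -> 'banana'
  2 -> 'apple'
Therefore res = {0: 'date', 1: 'banana', 2: 'apple'}.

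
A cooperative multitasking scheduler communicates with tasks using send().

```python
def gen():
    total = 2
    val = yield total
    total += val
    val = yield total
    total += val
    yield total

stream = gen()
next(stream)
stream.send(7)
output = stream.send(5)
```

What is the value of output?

Step 1: next() -> yield total=2.
Step 2: send(7) -> val=7, total = 2+7 = 9, yield 9.
Step 3: send(5) -> val=5, total = 9+5 = 14, yield 14.
Therefore output = 14.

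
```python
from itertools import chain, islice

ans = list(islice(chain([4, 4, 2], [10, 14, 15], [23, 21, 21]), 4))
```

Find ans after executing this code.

Step 1: chain([4, 4, 2], [10, 14, 15], [23, 21, 21]) = [4, 4, 2, 10, 14, 15, 23, 21, 21].
Step 2: islice takes first 4 elements: [4, 4, 2, 10].
Therefore ans = [4, 4, 2, 10].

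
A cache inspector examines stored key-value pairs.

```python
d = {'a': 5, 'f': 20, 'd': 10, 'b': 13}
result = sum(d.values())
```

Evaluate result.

Step 1: d.values() = [5, 20, 10, 13].
Step 2: sum = 48.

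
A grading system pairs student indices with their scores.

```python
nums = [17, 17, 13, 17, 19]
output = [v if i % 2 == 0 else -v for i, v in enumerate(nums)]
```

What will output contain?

Step 1: For each (i, v), keep v if i is even, negate if odd:
  i=0 (even): keep 17
  i=1 (odd): negate to -17
  i=2 (even): keep 13
  i=3 (odd): negate to -17
  i=4 (even): keep 19
Therefore output = [17, -17, 13, -17, 19].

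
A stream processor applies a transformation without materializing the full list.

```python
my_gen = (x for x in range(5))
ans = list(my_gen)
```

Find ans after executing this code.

Step 1: Generator expression iterates range(5): [0, 1, 2, 3, 4].
Step 2: list() collects all values.
Therefore ans = [0, 1, 2, 3, 4].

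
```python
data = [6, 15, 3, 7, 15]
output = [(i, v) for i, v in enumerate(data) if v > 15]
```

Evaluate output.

Step 1: Filter enumerate([6, 15, 3, 7, 15]) keeping v > 15:
  (0, 6): 6 <= 15, excluded
  (1, 15): 15 <= 15, excluded
  (2, 3): 3 <= 15, excluded
  (3, 7): 7 <= 15, excluded
  (4, 15): 15 <= 15, excluded
Therefore output = [].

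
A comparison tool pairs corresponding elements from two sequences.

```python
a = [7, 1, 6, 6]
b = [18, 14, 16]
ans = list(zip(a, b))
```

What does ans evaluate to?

Step 1: zip stops at shortest (len(a)=4, len(b)=3):
  Index 0: (7, 18)
  Index 1: (1, 14)
  Index 2: (6, 16)
Step 2: Last element of a (6) has no pair, dropped.
Therefore ans = [(7, 18), (1, 14), (6, 16)].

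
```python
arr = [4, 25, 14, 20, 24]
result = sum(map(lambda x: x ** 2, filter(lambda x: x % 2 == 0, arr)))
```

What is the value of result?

Step 1: Filter even numbers from [4, 25, 14, 20, 24]: [4, 14, 20, 24]
Step 2: Square each: [16, 196, 400, 576]
Step 3: Sum = 1188.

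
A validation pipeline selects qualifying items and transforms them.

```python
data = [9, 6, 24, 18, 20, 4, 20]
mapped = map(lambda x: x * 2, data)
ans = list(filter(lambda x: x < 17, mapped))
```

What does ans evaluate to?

Step 1: Map x * 2:
  9 -> 18
  6 -> 12
  24 -> 48
  18 -> 36
  20 -> 40
  4 -> 8
  20 -> 40
Step 2: Filter for < 17:
  18: removed
  12: kept
  48: removed
  36: removed
  40: removed
  8: kept
  40: removed
Therefore ans = [12, 8].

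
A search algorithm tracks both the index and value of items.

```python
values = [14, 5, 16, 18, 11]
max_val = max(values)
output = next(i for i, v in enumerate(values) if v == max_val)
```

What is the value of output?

Step 1: max([14, 5, 16, 18, 11]) = 18.
Step 2: Find first index where value == 18:
  Index 0: 14 != 18
  Index 1: 5 != 18
  Index 2: 16 != 18
  Index 3: 18 == 18, found!
Therefore output = 3.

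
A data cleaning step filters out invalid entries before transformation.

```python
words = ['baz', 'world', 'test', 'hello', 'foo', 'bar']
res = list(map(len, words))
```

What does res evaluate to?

Step 1: Map len() to each word:
  'baz' -> 3
  'world' -> 5
  'test' -> 4
  'hello' -> 5
  'foo' -> 3
  'bar' -> 3
Therefore res = [3, 5, 4, 5, 3, 3].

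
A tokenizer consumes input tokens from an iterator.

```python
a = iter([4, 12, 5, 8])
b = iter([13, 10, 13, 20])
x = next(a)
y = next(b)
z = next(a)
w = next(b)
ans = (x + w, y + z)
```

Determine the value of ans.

Step 1: a iterates [4, 12, 5, 8], b iterates [13, 10, 13, 20].
Step 2: x = next(a) = 4, y = next(b) = 13.
Step 3: z = next(a) = 12, w = next(b) = 10.
Step 4: ans = (4 + 10, 13 + 12) = (14, 25).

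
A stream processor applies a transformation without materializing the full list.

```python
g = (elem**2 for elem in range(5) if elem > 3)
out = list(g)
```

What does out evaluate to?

Step 1: For range(5), keep elem > 3, then square:
  elem=0: 0 <= 3, excluded
  elem=1: 1 <= 3, excluded
  elem=2: 2 <= 3, excluded
  elem=3: 3 <= 3, excluded
  elem=4: 4 > 3, yield 4**2 = 16
Therefore out = [16].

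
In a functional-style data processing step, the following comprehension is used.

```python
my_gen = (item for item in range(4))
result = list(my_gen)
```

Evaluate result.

Step 1: Generator expression iterates range(4): [0, 1, 2, 3].
Step 2: list() collects all values.
Therefore result = [0, 1, 2, 3].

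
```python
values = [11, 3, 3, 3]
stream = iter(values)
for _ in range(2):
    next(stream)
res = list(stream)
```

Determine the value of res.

Step 1: Create iterator over [11, 3, 3, 3].
Step 2: Advance 2 positions (consuming [11, 3]).
Step 3: list() collects remaining elements: [3, 3].
Therefore res = [3, 3].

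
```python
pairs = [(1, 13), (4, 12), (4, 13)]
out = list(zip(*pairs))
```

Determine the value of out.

Step 1: zip(*pairs) transposes: unzips [(1, 13), (4, 12), (4, 13)] into separate sequences.
Step 2: First elements: (1, 4, 4), second elements: (13, 12, 13).
Therefore out = [(1, 4, 4), (13, 12, 13)].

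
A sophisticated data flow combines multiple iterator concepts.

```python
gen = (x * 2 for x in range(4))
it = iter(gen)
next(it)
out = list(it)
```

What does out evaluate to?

Step 1: Generator produces [0, 2, 4, 6].
Step 2: next(it) consumes first element (0).
Step 3: list(it) collects remaining: [2, 4, 6].
Therefore out = [2, 4, 6].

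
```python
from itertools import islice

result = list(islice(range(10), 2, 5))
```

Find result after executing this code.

Step 1: islice(range(10), 2, 5) takes elements at indices [2, 5).
Step 2: Elements: [2, 3, 4].
Therefore result = [2, 3, 4].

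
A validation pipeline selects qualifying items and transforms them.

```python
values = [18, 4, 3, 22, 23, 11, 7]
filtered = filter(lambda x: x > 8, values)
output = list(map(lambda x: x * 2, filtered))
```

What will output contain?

Step 1: Filter values for elements > 8:
  18: kept
  4: removed
  3: removed
  22: kept
  23: kept
  11: kept
  7: removed
Step 2: Map x * 2 on filtered [18, 22, 23, 11]:
  18 -> 36
  22 -> 44
  23 -> 46
  11 -> 22
Therefore output = [36, 44, 46, 22].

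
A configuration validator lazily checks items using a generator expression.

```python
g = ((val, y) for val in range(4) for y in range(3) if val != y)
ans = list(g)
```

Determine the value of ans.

Step 1: Nested generator over range(4) x range(3) where val != y:
  (0, 0): excluded (val == y)
  (0, 1): included
  (0, 2): included
  (1, 0): included
  (1, 1): excluded (val == y)
  (1, 2): included
  (2, 0): included
  (2, 1): included
  (2, 2): excluded (val == y)
  (3, 0): included
  (3, 1): included
  (3, 2): included
Therefore ans = [(0, 1), (0, 2), (1, 0), (1, 2), (2, 0), (2, 1), (3, 0), (3, 1), (3, 2)].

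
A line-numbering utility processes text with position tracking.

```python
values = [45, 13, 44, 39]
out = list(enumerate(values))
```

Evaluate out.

Step 1: enumerate pairs each element with its index:
  (0, 45)
  (1, 13)
  (2, 44)
  (3, 39)
Therefore out = [(0, 45), (1, 13), (2, 44), (3, 39)].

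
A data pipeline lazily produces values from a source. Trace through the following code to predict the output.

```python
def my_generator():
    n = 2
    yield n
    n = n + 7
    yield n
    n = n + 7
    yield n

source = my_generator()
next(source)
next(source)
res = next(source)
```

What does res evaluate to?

Step 1: Trace through generator execution:
  Yield 1: n starts at 2, yield 2
  Yield 2: n = 2 + 7 = 9, yield 9
  Yield 3: n = 9 + 7 = 16, yield 16
Step 2: First next() gets 2, second next() gets the second value, third next() yields 16.
Therefore res = 16.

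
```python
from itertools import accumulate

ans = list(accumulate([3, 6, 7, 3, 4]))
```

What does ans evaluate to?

Step 1: accumulate computes running sums:
  + 3 = 3
  + 6 = 9
  + 7 = 16
  + 3 = 19
  + 4 = 23
Therefore ans = [3, 9, 16, 19, 23].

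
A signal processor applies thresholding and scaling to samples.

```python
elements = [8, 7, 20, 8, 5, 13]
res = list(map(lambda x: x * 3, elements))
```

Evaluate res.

Step 1: Apply lambda x: x * 3 to each element:
  8 -> 24
  7 -> 21
  20 -> 60
  8 -> 24
  5 -> 15
  13 -> 39
Therefore res = [24, 21, 60, 24, 15, 39].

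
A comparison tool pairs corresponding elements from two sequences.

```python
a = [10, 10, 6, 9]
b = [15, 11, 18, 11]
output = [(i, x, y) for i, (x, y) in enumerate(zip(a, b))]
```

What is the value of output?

Step 1: enumerate(zip(a, b)) gives index with paired elements:
  i=0: (10, 15)
  i=1: (10, 11)
  i=2: (6, 18)
  i=3: (9, 11)
Therefore output = [(0, 10, 15), (1, 10, 11), (2, 6, 18), (3, 9, 11)].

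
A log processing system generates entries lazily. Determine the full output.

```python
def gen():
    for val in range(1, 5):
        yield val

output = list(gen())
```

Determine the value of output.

Step 1: The generator yields each value from range(1, 5).
Step 2: list() consumes all yields: [1, 2, 3, 4].
Therefore output = [1, 2, 3, 4].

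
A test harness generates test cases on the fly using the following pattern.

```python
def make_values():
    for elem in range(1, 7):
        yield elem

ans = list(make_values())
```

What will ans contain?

Step 1: The generator yields each value from range(1, 7).
Step 2: list() consumes all yields: [1, 2, 3, 4, 5, 6].
Therefore ans = [1, 2, 3, 4, 5, 6].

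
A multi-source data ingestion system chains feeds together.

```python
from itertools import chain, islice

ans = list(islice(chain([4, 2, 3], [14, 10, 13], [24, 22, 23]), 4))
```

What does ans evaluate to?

Step 1: chain([4, 2, 3], [14, 10, 13], [24, 22, 23]) = [4, 2, 3, 14, 10, 13, 24, 22, 23].
Step 2: islice takes first 4 elements: [4, 2, 3, 14].
Therefore ans = [4, 2, 3, 14].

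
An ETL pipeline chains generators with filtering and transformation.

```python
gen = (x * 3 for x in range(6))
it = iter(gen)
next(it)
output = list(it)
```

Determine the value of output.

Step 1: Generator produces [0, 3, 6, 9, 12, 15].
Step 2: next(it) consumes first element (0).
Step 3: list(it) collects remaining: [3, 6, 9, 12, 15].
Therefore output = [3, 6, 9, 12, 15].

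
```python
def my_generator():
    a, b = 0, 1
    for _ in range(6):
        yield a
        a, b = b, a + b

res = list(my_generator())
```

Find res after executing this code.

Step 1: Fibonacci-like sequence starting with a=0, b=1:
  Iteration 1: yield a=0, then a,b = 1,1
  Iteration 2: yield a=1, then a,b = 1,2
  Iteration 3: yield a=1, then a,b = 2,3
  Iteration 4: yield a=2, then a,b = 3,5
  Iteration 5: yield a=3, then a,b = 5,8
  Iteration 6: yield a=5, then a,b = 8,13
Therefore res = [0, 1, 1, 2, 3, 5].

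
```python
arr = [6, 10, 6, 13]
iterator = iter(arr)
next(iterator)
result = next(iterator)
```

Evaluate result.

Step 1: Create iterator over [6, 10, 6, 13].
Step 2: next() consumes 6.
Step 3: next() returns 10.
Therefore result = 10.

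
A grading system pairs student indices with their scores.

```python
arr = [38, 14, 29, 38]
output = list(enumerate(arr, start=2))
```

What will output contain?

Step 1: enumerate with start=2:
  (2, 38)
  (3, 14)
  (4, 29)
  (5, 38)
Therefore output = [(2, 38), (3, 14), (4, 29), (5, 38)].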